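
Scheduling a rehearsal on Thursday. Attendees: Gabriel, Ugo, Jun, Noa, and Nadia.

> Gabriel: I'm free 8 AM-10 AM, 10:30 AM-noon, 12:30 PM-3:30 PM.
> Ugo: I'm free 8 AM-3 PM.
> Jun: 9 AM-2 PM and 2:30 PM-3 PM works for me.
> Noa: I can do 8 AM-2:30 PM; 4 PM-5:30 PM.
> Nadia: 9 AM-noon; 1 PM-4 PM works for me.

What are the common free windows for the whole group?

Gabriel ∩ Ugo: 08:00-10:00, 10:30-12:00, 12:30-15:00.
Gabriel ∩ Ugo ∩ Jun: 09:00-10:00, 10:30-12:00, 12:30-14:00, 14:30-15:00.
Gabriel ∩ Ugo ∩ Jun ∩ Noa: 09:00-10:00, 10:30-12:00, 12:30-14:00.
Gabriel ∩ Ugo ∩ Jun ∩ Noa ∩ Nadia: 09:00-10:00, 10:30-12:00, 13:00-14:00.

09:00-10:00, 10:30-12:00, 13:00-14:00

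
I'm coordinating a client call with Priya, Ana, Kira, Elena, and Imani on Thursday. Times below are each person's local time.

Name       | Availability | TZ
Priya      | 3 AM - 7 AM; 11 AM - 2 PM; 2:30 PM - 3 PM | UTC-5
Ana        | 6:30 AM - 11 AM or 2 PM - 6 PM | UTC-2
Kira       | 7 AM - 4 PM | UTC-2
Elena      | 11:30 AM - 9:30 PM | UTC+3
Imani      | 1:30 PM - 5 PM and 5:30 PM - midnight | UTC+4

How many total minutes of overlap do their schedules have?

270

Priya in UTC: 08:00-12:00, 16:00-19:00, 19:30-20:00 (add 5h to convert from UTC-5).
Ana in UTC: 08:30-13:00, 16:00-20:00 (add 2h to convert from UTC-2).
Kira in UTC: 09:00-18:00 (add 2h to convert from UTC-2).
Elena in UTC: 08:30-18:30 (subtract 3h to convert from UTC+3).
Imani in UTC: 09:30-13:00, 13:30-20:00 (subtract 4h to convert from UTC+4).
Priya ∩ Ana: 08:30-12:00, 16:00-19:00, 19:30-20:00.
Priya ∩ Ana ∩ Kira: 09:00-12:00, 16:00-18:00.
Priya ∩ Ana ∩ Kira ∩ Elena: 09:00-12:00, 16:00-18:00.
Priya ∩ Ana ∩ Kira ∩ Elena ∩ Imani: 09:30-12:00, 16:00-18:00.
Summing the common windows: 150 + 120 = 270 minutes.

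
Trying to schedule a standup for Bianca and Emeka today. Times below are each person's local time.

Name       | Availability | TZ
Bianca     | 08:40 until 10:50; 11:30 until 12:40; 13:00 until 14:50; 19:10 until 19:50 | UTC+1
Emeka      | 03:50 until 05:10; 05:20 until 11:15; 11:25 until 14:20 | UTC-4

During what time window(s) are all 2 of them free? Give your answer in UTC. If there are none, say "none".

07:50-09:10, 09:20-09:50, 10:30-11:40, 12:00-13:50, 18:10-18:20

Bianca in UTC: 07:40-09:50, 10:30-11:40, 12:00-13:50, 18:10-18:50 (subtract 1h to convert from UTC+1).
Emeka in UTC: 07:50-09:10, 09:20-15:15, 15:25-18:20 (add 4h to convert from UTC-4).
Bianca ∩ Emeka: 07:50-09:10, 09:20-09:50, 10:30-11:40, 12:00-13:50, 18:10-18:20.
So the common availability across everyone is 07:50-09:10, 09:20-09:50, 10:30-11:40, 12:00-13:50, 18:10-18:20.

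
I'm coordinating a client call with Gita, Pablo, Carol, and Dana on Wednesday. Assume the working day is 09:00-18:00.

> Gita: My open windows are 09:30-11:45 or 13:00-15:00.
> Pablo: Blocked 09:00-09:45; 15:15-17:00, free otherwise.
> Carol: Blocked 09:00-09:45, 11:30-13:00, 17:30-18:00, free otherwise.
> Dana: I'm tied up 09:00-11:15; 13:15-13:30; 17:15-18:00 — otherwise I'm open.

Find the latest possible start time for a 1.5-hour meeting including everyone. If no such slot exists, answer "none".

13:30

Gita free: 09:30-11:45, 13:00-15:00.
Pablo free: 09:45-15:15, 17:00-18:00 (invert busy blocks within the working day).
Carol free: 09:45-11:30, 13:00-17:30 (invert busy blocks within the working day).
Dana free: 11:15-13:15, 13:30-17:15 (invert busy blocks within the working day).
Gita ∩ Pablo: 09:45-11:45, 13:00-15:00.
Gita ∩ Pablo ∩ Carol: 09:45-11:30, 13:00-15:00.
Gita ∩ Pablo ∩ Carol ∩ Dana: 11:15-11:30, 13:00-13:15, 13:30-15:00.
Those are the intersection windows.
The last common window of at least 90 minutes is 13:30-15:00; a 90-minute meeting can start as late as 13:30 and still end by 15:00.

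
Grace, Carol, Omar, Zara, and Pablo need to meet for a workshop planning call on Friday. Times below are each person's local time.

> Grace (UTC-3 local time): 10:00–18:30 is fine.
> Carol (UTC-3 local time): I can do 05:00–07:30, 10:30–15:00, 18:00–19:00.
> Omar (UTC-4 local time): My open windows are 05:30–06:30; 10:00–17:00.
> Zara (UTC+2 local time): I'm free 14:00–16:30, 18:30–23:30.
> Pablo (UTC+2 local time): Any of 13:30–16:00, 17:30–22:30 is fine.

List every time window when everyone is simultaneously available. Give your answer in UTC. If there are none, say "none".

16:30-18:00

Grace in UTC: 13:00-21:30 (add 3h to convert from UTC-3).
Carol in UTC: 08:00-10:30, 13:30-18:00, 21:00-22:00 (add 3h to convert from UTC-3).
Omar in UTC: 09:30-10:30, 14:00-21:00 (add 4h to convert from UTC-4).
Zara in UTC: 12:00-14:30, 16:30-21:30 (subtract 2h to convert from UTC+2).
Pablo in UTC: 11:30-14:00, 15:30-20:30 (subtract 2h to convert from UTC+2).
Grace ∩ Carol: 13:30-18:00, 21:00-21:30.
Grace ∩ Carol ∩ Omar: 14:00-18:00.
Grace ∩ Carol ∩ Omar ∩ Zara: 14:00-14:30, 16:30-18:00.
Grace ∩ Carol ∩ Omar ∩ Zara ∩ Pablo: 16:30-18:00.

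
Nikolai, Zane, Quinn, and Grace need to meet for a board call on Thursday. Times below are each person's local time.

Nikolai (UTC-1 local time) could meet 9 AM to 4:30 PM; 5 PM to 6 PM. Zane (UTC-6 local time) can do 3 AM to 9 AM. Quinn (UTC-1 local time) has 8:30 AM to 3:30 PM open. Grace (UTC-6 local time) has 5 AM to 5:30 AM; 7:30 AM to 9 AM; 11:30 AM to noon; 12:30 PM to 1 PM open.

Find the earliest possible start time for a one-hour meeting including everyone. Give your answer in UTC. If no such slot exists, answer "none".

13:30

Nikolai in UTC: 10:00-17:30, 18:00-19:00 (add 1h to convert from UTC-1).
Zane in UTC: 09:00-15:00 (add 6h to convert from UTC-6).
Quinn in UTC: 09:30-16:30 (add 1h to convert from UTC-1).
Grace in UTC: 11:00-11:30, 13:30-15:00, 17:30-18:00, 18:30-19:00 (add 6h to convert from UTC-6).
Nikolai ∩ Zane: 10:00-15:00.
Nikolai ∩ Zane ∩ Quinn: 10:00-15:00.
Nikolai ∩ Zane ∩ Quinn ∩ Grace: 11:00-11:30, 13:30-15:00.
The first common window of at least 60 minutes is 13:30-15:00, so the earliest start is 13:30.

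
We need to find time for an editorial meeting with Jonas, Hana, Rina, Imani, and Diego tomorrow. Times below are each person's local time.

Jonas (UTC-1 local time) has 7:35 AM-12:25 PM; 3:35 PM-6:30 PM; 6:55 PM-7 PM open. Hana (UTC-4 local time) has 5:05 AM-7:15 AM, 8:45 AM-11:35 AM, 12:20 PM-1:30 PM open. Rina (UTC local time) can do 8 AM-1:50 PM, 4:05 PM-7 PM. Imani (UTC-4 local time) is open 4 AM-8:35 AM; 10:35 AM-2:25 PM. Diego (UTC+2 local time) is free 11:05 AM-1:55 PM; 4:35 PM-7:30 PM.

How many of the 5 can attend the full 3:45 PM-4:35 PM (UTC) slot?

2

Jonas in UTC: 08:35-13:25, 16:35-19:30, 19:55-20:00 (add 1h to convert from UTC-1).
Hana in UTC: 09:05-11:15, 12:45-15:35, 16:20-17:30 (add 4h to convert from UTC-4).
Rina in UTC: 08:00-13:50, 16:05-19:00.
Imani in UTC: 08:00-12:35, 14:35-18:25 (add 4h to convert from UTC-4).
Diego in UTC: 09:05-11:55, 14:35-17:30 (subtract 2h to convert from UTC+2).
Imani and Diego can make the full 15:45-16:35 slot — that's 2.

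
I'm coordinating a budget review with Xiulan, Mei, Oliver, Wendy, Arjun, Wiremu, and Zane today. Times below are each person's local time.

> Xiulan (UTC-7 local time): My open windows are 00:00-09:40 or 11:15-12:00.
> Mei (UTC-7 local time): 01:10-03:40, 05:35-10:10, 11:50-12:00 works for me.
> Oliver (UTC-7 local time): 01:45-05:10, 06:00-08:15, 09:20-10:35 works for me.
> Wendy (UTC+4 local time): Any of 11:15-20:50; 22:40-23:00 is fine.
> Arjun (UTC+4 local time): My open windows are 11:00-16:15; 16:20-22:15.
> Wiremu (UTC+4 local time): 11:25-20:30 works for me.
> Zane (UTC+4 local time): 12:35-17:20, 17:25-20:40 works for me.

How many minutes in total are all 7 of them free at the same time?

Xiulan in UTC: 07:00-16:40, 18:15-19:00 (add 7h to convert from UTC-7).
Mei in UTC: 08:10-10:40, 12:35-17:10, 18:50-19:00 (add 7h to convert from UTC-7).
Oliver in UTC: 08:45-12:10, 13:00-15:15, 16:20-17:35 (add 7h to convert from UTC-7).
Wendy in UTC: 07:15-16:50, 18:40-19:00 (subtract 4h to convert from UTC+4).
Arjun in UTC: 07:00-12:15, 12:20-18:15 (subtract 4h to convert from UTC+4).
Wiremu in UTC: 07:25-16:30 (subtract 4h to convert from UTC+4).
Zane in UTC: 08:35-13:20, 13:25-16:40 (subtract 4h to convert from UTC+4).
Xiulan ∩ Mei: 08:10-10:40, 12:35-16:40, 18:50-19:00.
Xiulan ∩ Mei ∩ Oliver: 08:45-10:40, 13:00-15:15, 16:20-16:40.
Xiulan ∩ Mei ∩ Oliver ∩ Wendy: 08:45-10:40, 13:00-15:15, 16:20-16:40.
Xiulan ∩ Mei ∩ Oliver ∩ Wendy ∩ Arjun: 08:45-10:40, 13:00-15:15, 16:20-16:40.
Xiulan ∩ Mei ∩ Oliver ∩ Wendy ∩ Arjun ∩ Wiremu: 08:45-10:40, 13:00-15:15, 16:20-16:30.
Xiulan ∩ Mei ∩ Oliver ∩ Wendy ∩ Arjun ∩ Wiremu ∩ Zane: 08:45-10:40, 13:00-13:20, 13:25-15:15, 16:20-16:30.
So the common availability across everyone is 08:45-10:40, 13:00-13:20, 13:25-15:15, 16:20-16:30.
Summing the common windows: 115 + 20 + 110 + 10 = 255 minutes.

255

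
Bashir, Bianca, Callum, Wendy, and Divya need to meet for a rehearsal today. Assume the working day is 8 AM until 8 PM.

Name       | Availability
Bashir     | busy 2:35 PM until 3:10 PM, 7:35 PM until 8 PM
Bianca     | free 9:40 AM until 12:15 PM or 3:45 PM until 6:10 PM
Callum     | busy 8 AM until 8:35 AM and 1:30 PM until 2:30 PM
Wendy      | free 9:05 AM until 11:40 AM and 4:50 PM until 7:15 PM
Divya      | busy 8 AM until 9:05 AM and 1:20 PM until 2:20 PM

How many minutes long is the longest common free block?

Bashir free: 08:00-14:35, 15:10-19:35 (invert busy blocks within the working day).
Bianca free: 09:40-12:15, 15:45-18:10.
Callum free: 08:35-13:30, 14:30-20:00 (invert busy blocks within the working day).
Wendy free: 09:05-11:40, 16:50-19:15.
Divya free: 09:05-13:20, 14:20-20:00 (invert busy blocks within the working day).
Bashir ∩ Bianca: 09:40-12:15, 15:45-18:10.
Bashir ∩ Bianca ∩ Callum: 09:40-12:15, 15:45-18:10.
Bashir ∩ Bianca ∩ Callum ∩ Wendy: 09:40-11:40, 16:50-18:10.
Bashir ∩ Bianca ∩ Callum ∩ Wendy ∩ Divya: 09:40-11:40, 16:50-18:10.
The longest is 09:40-11:40 at 120 minutes.

120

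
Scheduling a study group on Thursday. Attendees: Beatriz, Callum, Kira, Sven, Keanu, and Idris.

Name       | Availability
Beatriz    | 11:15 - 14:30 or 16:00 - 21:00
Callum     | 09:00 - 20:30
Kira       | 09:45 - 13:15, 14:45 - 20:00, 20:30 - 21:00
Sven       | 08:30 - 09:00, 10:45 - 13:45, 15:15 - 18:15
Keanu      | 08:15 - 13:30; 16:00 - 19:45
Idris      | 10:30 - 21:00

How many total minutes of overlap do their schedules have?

Beatriz ∩ Callum: 11:15-14:30, 16:00-20:30.
Beatriz ∩ Callum ∩ Kira: 11:15-13:15, 16:00-20:00.
Beatriz ∩ Callum ∩ Kira ∩ Sven: 11:15-13:15, 16:00-18:15.
Beatriz ∩ Callum ∩ Kira ∩ Sven ∩ Keanu: 11:15-13:15, 16:00-18:15.
Beatriz ∩ Callum ∩ Kira ∩ Sven ∩ Keanu ∩ Idris: 11:15-13:15, 16:00-18:15.
Summing the common windows: 120 + 135 = 255 minutes.

255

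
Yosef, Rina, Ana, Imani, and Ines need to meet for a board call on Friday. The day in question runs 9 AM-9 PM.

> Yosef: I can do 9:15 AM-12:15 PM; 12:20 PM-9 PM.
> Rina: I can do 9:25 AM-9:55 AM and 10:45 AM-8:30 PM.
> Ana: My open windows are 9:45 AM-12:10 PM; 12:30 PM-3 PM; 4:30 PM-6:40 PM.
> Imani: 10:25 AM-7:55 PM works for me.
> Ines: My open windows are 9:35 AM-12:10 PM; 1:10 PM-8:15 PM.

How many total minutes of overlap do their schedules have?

325

Yosef ∩ Rina: 09:25-09:55, 10:45-12:15, 12:20-20:30.
Yosef ∩ Rina ∩ Ana: 09:45-09:55, 10:45-12:10, 12:30-15:00, 16:30-18:40.
Yosef ∩ Rina ∩ Ana ∩ Imani: 10:45-12:10, 12:30-15:00, 16:30-18:40.
Yosef ∩ Rina ∩ Ana ∩ Imani ∩ Ines: 10:45-12:10, 13:10-15:00, 16:30-18:40.
Summing the common windows: 85 + 110 + 130 = 325 minutes.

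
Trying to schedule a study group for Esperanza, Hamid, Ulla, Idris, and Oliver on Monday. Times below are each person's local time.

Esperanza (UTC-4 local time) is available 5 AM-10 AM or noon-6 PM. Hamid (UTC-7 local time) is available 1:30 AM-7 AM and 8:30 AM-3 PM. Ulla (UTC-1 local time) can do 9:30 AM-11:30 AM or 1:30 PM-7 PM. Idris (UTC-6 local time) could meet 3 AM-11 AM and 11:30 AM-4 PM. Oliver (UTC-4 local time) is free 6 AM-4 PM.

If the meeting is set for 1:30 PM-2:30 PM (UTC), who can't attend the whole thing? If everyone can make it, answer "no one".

Esperanza in UTC: 09:00-14:00, 16:00-22:00 (add 4h to convert from UTC-4).
Hamid in UTC: 08:30-14:00, 15:30-22:00 (add 7h to convert from UTC-7).
Ulla in UTC: 10:30-12:30, 14:30-20:00 (add 1h to convert from UTC-1).
Idris in UTC: 09:00-17:00, 17:30-22:00 (add 6h to convert from UTC-6).
Oliver in UTC: 10:00-20:00 (add 4h to convert from UTC-4).
Esperanza: not fully free for 13:30-14:30. Hamid: not fully free for 13:30-14:30. Ulla: not fully free for 13:30-14:30. Idris: free for 13:30-14:30. Oliver: free for 13:30-14:30.

Esperanza, Hamid, Ulla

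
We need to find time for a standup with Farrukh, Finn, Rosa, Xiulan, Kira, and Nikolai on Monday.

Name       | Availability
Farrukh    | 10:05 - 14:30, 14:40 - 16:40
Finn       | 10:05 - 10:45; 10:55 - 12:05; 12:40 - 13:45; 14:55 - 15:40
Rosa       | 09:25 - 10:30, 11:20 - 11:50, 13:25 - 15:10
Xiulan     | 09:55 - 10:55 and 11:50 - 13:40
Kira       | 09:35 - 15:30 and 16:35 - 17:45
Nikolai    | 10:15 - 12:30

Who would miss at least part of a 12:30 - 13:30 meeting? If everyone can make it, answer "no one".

Finn, Nikolai, Rosa

Farrukh: free for 12:30-13:30. Finn: not fully free for 12:30-13:30. Rosa: not fully free for 12:30-13:30. Xiulan: free for 12:30-13:30. Kira: free for 12:30-13:30. Nikolai: not fully free for 12:30-13:30.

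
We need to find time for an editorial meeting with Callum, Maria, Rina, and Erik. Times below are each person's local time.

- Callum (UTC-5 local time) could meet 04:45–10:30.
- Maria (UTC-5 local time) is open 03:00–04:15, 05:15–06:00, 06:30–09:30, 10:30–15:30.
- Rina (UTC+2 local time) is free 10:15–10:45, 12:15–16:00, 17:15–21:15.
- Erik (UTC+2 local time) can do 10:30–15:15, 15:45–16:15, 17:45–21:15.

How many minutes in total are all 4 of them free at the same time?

165

Callum in UTC: 09:45-15:30 (add 5h to convert from UTC-5).
Maria in UTC: 08:00-09:15, 10:15-11:00, 11:30-14:30, 15:30-20:30 (add 5h to convert from UTC-5).
Rina in UTC: 08:15-08:45, 10:15-14:00, 15:15-19:15 (subtract 2h to convert from UTC+2).
Erik in UTC: 08:30-13:15, 13:45-14:15, 15:45-19:15 (subtract 2h to convert from UTC+2).
Callum ∩ Maria: 10:15-11:00, 11:30-14:30.
Callum ∩ Maria ∩ Rina: 10:15-11:00, 11:30-14:00.
Callum ∩ Maria ∩ Rina ∩ Erik: 10:15-11:00, 11:30-13:15, 13:45-14:00.
Summing the common windows: 45 + 105 + 15 = 165 minutes.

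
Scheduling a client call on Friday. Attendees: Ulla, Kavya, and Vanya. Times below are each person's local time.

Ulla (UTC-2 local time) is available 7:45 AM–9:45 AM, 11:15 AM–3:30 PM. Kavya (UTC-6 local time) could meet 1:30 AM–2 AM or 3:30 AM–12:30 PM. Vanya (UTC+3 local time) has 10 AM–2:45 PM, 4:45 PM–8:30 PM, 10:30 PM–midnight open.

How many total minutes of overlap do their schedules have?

Ulla in UTC: 09:45-11:45, 13:15-17:30 (add 2h to convert from UTC-2).
Kavya in UTC: 07:30-08:00, 09:30-18:30 (add 6h to convert from UTC-6).
Vanya in UTC: 07:00-11:45, 13:45-17:30, 19:30-21:00 (subtract 3h to convert from UTC+3).
Ulla ∩ Kavya: 09:45-11:45, 13:15-17:30.
Ulla ∩ Kavya ∩ Vanya: 09:45-11:45, 13:45-17:30.
Those are the intersection windows.
Summing the common windows: 120 + 225 = 345 minutes.

345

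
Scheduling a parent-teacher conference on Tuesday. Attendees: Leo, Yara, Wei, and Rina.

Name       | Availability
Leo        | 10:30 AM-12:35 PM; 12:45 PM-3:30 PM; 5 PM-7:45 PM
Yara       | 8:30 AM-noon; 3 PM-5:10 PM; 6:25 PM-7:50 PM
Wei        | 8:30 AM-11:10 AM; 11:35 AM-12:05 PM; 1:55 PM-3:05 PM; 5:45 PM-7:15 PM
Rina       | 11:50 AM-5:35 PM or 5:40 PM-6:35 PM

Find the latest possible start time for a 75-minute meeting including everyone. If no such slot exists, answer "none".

none

Leo ∩ Yara: 10:30-12:00, 15:00-15:30, 17:00-17:10, 18:25-19:45.
Leo ∩ Yara ∩ Wei: 10:30-11:10, 11:35-12:00, 15:00-15:05, 18:25-19:15.
Leo ∩ Yara ∩ Wei ∩ Rina: 11:50-12:00, 15:00-15:05, 18:25-18:35.
No common window is at least 75 minutes long.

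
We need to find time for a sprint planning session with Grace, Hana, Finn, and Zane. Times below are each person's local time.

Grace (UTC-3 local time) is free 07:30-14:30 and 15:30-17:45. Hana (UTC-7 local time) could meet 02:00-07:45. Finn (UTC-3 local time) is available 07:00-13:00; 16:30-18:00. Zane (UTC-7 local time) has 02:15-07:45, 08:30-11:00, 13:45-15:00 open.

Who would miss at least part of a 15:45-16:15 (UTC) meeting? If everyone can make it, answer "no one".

Grace in UTC: 10:30-17:30, 18:30-20:45 (add 3h to convert from UTC-3).
Hana in UTC: 09:00-14:45 (add 7h to convert from UTC-7).
Finn in UTC: 10:00-16:00, 19:30-21:00 (add 3h to convert from UTC-3).
Zane in UTC: 09:15-14:45, 15:30-18:00, 20:45-22:00 (add 7h to convert from UTC-7).
Grace: free for 15:45-16:15. Hana: not fully free for 15:45-16:15. Finn: not fully free for 15:45-16:15. Zane: free for 15:45-16:15.

Finn, Hana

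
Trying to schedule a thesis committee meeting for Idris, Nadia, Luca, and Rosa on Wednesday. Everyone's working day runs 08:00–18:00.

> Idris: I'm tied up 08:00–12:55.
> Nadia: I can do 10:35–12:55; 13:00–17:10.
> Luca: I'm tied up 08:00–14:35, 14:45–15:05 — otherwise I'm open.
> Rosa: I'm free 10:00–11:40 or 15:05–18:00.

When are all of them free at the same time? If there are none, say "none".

Idris free: 12:55-18:00 (invert busy blocks within the working day).
Nadia free: 10:35-12:55, 13:00-17:10.
Luca free: 14:35-14:45, 15:05-18:00 (invert busy blocks within the working day).
Rosa free: 10:00-11:40, 15:05-18:00.
Idris ∩ Nadia: 13:00-17:10.
Idris ∩ Nadia ∩ Luca: 14:35-14:45, 15:05-17:10.
Idris ∩ Nadia ∩ Luca ∩ Rosa: 15:05-17:10.

15:05-17:10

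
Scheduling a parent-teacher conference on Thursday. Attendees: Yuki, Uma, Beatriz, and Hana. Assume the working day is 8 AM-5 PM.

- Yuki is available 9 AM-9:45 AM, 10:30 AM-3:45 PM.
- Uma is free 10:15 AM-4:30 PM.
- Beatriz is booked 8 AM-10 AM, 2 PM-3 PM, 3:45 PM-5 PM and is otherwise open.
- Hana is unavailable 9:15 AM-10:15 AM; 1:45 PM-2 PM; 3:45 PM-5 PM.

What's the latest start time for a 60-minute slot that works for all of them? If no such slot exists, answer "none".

Yuki free: 09:00-09:45, 10:30-15:45.
Uma free: 10:15-16:30.
Beatriz free: 10:00-14:00, 15:00-15:45 (invert busy blocks within the working day).
Hana free: 08:00-09:15, 10:15-13:45, 14:00-15:45 (invert busy blocks within the working day).
Yuki ∩ Uma: 10:30-15:45.
Yuki ∩ Uma ∩ Beatriz: 10:30-14:00, 15:00-15:45.
Yuki ∩ Uma ∩ Beatriz ∩ Hana: 10:30-13:45, 15:00-15:45.
The last common window of at least 60 minutes is 10:30-13:45; a 60-minute meeting can start as late as 12:45 and still end by 13:45.

12:45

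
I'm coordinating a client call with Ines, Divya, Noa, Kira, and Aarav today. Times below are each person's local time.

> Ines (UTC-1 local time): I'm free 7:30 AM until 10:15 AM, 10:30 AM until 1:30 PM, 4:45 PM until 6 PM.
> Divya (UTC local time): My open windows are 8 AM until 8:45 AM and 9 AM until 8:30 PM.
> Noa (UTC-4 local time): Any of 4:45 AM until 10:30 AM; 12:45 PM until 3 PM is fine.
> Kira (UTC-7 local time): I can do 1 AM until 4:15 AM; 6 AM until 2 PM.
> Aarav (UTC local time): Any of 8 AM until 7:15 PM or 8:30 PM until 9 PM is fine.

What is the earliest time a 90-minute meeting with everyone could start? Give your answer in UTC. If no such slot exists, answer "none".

09:00

Ines in UTC: 08:30-11:15, 11:30-14:30, 17:45-19:00 (add 1h to convert from UTC-1).
Divya in UTC: 08:00-08:45, 09:00-20:30.
Noa in UTC: 08:45-14:30, 16:45-19:00 (add 4h to convert from UTC-4).
Kira in UTC: 08:00-11:15, 13:00-21:00 (add 7h to convert from UTC-7).
Aarav in UTC: 08:00-19:15, 20:30-21:00.
Ines ∩ Divya: 08:30-08:45, 09:00-11:15, 11:30-14:30, 17:45-19:00.
Ines ∩ Divya ∩ Noa: 09:00-11:15, 11:30-14:30, 17:45-19:00.
Ines ∩ Divya ∩ Noa ∩ Kira: 09:00-11:15, 13:00-14:30, 17:45-19:00.
Ines ∩ Divya ∩ Noa ∩ Kira ∩ Aarav: 09:00-11:15, 13:00-14:30, 17:45-19:00.
The first common window of at least 90 minutes is 09:00-11:15, so the earliest start is 09:00.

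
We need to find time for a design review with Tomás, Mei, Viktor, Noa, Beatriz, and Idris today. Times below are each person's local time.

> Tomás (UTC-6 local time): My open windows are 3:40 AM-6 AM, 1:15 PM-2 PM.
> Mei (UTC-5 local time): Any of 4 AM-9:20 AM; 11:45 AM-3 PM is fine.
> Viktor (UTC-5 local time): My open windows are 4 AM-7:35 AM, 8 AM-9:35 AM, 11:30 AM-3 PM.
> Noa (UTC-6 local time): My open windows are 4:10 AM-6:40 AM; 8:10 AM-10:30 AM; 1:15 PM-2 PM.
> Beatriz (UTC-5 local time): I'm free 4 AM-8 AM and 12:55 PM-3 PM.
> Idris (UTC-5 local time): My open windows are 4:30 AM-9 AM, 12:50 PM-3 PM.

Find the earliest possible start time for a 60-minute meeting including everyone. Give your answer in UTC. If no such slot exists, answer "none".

Tomás in UTC: 09:40-12:00, 19:15-20:00 (add 6h to convert from UTC-6).
Mei in UTC: 09:00-14:20, 16:45-20:00 (add 5h to convert from UTC-5).
Viktor in UTC: 09:00-12:35, 13:00-14:35, 16:30-20:00 (add 5h to convert from UTC-5).
Noa in UTC: 10:10-12:40, 14:10-16:30, 19:15-20:00 (add 6h to convert from UTC-6).
Beatriz in UTC: 09:00-13:00, 17:55-20:00 (add 5h to convert from UTC-5).
Idris in UTC: 09:30-14:00, 17:50-20:00 (add 5h to convert from UTC-5).
Tomás ∩ Mei: 09:40-12:00, 19:15-20:00.
Tomás ∩ Mei ∩ Viktor: 09:40-12:00, 19:15-20:00.
Tomás ∩ Mei ∩ Viktor ∩ Noa: 10:10-12:00, 19:15-20:00.
Tomás ∩ Mei ∩ Viktor ∩ Noa ∩ Beatriz: 10:10-12:00, 19:15-20:00.
Tomás ∩ Mei ∩ Viktor ∩ Noa ∩ Beatriz ∩ Idris: 10:10-12:00, 19:15-20:00.
So the common availability across everyone is 10:10-12:00, 19:15-20:00.
The first common window of at least 60 minutes is 10:10-12:00, so the earliest start is 10:10.

10:10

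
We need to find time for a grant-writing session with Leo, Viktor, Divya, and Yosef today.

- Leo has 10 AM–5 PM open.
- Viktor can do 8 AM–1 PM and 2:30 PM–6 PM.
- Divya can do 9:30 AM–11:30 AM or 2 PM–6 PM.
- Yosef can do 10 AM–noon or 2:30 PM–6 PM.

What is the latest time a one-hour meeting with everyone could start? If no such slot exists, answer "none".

16:00

Leo ∩ Viktor: 10:00-13:00, 14:30-17:00.
Leo ∩ Viktor ∩ Divya: 10:00-11:30, 14:30-17:00.
Leo ∩ Viktor ∩ Divya ∩ Yosef: 10:00-11:30, 14:30-17:00.
The last common window of at least 60 minutes is 14:30-17:00; a 60-minute meeting can start as late as 16:00 and still end by 17:00.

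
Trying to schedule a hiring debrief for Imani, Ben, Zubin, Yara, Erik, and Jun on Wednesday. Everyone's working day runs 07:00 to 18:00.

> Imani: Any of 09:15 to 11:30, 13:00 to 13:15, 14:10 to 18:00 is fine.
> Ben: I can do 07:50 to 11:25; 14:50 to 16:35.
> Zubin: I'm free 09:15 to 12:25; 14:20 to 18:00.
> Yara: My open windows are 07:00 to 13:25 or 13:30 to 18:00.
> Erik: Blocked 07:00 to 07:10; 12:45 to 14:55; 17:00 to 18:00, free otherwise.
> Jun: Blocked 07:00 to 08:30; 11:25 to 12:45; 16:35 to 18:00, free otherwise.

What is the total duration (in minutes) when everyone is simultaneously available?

230

Imani free: 09:15-11:30, 13:00-13:15, 14:10-18:00.
Ben free: 07:50-11:25, 14:50-16:35.
Zubin free: 09:15-12:25, 14:20-18:00.
Yara free: 07:00-13:25, 13:30-18:00.
Erik free: 07:10-12:45, 14:55-17:00 (invert busy blocks within the working day).
Jun free: 08:30-11:25, 12:45-16:35 (invert busy blocks within the working day).
Imani ∩ Ben: 09:15-11:25, 14:50-16:35.
Imani ∩ Ben ∩ Zubin: 09:15-11:25, 14:50-16:35.
Imani ∩ Ben ∩ Zubin ∩ Yara: 09:15-11:25, 14:50-16:35.
Imani ∩ Ben ∩ Zubin ∩ Yara ∩ Erik: 09:15-11:25, 14:55-16:35.
Imani ∩ Ben ∩ Zubin ∩ Yara ∩ Erik ∩ Jun: 09:15-11:25, 14:55-16:35.
Summing the common windows: 130 + 100 = 230 minutes.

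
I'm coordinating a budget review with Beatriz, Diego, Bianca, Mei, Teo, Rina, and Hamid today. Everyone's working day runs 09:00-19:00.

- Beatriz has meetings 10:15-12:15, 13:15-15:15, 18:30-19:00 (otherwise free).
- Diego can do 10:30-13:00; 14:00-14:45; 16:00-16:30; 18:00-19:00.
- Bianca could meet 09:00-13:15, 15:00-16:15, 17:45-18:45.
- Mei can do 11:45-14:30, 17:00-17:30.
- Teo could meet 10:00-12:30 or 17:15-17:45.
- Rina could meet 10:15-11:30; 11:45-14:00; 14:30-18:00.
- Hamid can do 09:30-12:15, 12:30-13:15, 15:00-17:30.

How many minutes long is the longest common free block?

Beatriz free: 09:00-10:15, 12:15-13:15, 15:15-18:30 (invert busy blocks within the working day).
Diego free: 10:30-13:00, 14:00-14:45, 16:00-16:30, 18:00-19:00.
Bianca free: 09:00-13:15, 15:00-16:15, 17:45-18:45.
Mei free: 11:45-14:30, 17:00-17:30.
Teo free: 10:00-12:30, 17:15-17:45.
Rina free: 10:15-11:30, 11:45-14:00, 14:30-18:00.
Hamid free: 09:30-12:15, 12:30-13:15, 15:00-17:30.
Beatriz ∩ Diego: 12:15-13:00, 16:00-16:30, 18:00-18:30.
Beatriz ∩ Diego ∩ Bianca: 12:15-13:00, 16:00-16:15, 18:00-18:30.
Beatriz ∩ Diego ∩ Bianca ∩ Mei: 12:15-13:00.
Beatriz ∩ Diego ∩ Bianca ∩ Mei ∩ Teo: 12:15-12:30.
Beatriz ∩ Diego ∩ Bianca ∩ Mei ∩ Teo ∩ Rina: 12:15-12:30.
Beatriz ∩ Diego ∩ Bianca ∩ Mei ∩ Teo ∩ Rina ∩ Hamid: ∅.
There is no time when everyone is free.
No common window exists, so the longest block is 0 minutes.

0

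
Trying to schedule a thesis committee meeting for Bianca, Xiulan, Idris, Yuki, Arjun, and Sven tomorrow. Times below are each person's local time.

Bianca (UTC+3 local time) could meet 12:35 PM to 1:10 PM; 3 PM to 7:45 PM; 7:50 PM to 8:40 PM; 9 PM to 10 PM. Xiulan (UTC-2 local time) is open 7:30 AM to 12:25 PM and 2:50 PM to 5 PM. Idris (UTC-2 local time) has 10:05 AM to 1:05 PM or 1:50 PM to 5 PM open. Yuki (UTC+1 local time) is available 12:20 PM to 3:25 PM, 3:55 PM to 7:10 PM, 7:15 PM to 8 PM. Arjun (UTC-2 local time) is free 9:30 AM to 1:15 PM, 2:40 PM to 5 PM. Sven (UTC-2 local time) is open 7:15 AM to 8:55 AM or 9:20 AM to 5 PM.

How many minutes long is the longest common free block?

Bianca in UTC: 09:35-10:10, 12:00-16:45, 16:50-17:40, 18:00-19:00 (subtract 3h to convert from UTC+3).
Xiulan in UTC: 09:30-14:25, 16:50-19:00 (add 2h to convert from UTC-2).
Idris in UTC: 12:05-15:05, 15:50-19:00 (add 2h to convert from UTC-2).
Yuki in UTC: 11:20-14:25, 14:55-18:10, 18:15-19:00 (subtract 1h to convert from UTC+1).
Arjun in UTC: 11:30-15:15, 16:40-19:00 (add 2h to convert from UTC-2).
Sven in UTC: 09:15-10:55, 11:20-19:00 (add 2h to convert from UTC-2).
Bianca ∩ Xiulan: 09:35-10:10, 12:00-14:25, 16:50-17:40, 18:00-19:00.
Bianca ∩ Xiulan ∩ Idris: 12:05-14:25, 16:50-17:40, 18:00-19:00.
Bianca ∩ Xiulan ∩ Idris ∩ Yuki: 12:05-14:25, 16:50-17:40, 18:00-18:10, 18:15-19:00.
Bianca ∩ Xiulan ∩ Idris ∩ Yuki ∩ Arjun: 12:05-14:25, 16:50-17:40, 18:00-18:10, 18:15-19:00.
Bianca ∩ Xiulan ∩ Idris ∩ Yuki ∩ Arjun ∩ Sven: 12:05-14:25, 16:50-17:40, 18:00-18:10, 18:15-19:00.
The longest is 12:05-14:25 at 140 minutes.

140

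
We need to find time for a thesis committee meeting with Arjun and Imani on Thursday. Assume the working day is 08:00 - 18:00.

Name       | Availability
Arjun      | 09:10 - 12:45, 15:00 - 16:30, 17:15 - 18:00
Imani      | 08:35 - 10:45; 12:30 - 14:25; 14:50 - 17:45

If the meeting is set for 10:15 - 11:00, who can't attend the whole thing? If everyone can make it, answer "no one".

Arjun: free for 10:15-11:00. Imani: not fully free for 10:15-11:00.

Imani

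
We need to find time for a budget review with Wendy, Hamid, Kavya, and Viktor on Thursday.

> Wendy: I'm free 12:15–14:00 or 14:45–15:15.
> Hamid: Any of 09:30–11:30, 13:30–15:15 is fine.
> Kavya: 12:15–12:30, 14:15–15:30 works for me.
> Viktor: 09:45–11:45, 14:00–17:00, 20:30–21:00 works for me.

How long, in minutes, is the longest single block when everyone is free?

30

Wendy ∩ Hamid: 13:30-14:00, 14:45-15:15.
Wendy ∩ Hamid ∩ Kavya: 14:45-15:15.
Wendy ∩ Hamid ∩ Kavya ∩ Viktor: 14:45-15:15.
So the common availability across everyone is 14:45-15:15.
The longest is 14:45-15:15 at 30 minutes.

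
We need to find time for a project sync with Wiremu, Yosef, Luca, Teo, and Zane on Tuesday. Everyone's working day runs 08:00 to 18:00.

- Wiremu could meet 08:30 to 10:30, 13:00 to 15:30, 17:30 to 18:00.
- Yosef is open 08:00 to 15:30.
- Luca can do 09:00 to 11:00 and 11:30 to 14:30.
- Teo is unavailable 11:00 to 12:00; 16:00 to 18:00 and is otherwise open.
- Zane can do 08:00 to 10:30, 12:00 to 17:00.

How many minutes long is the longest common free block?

Wiremu free: 08:30-10:30, 13:00-15:30, 17:30-18:00.
Yosef free: 08:00-15:30.
Luca free: 09:00-11:00, 11:30-14:30.
Teo free: 08:00-11:00, 12:00-16:00 (invert busy blocks within the working day).
Zane free: 08:00-10:30, 12:00-17:00.
Wiremu ∩ Yosef: 08:30-10:30, 13:00-15:30.
Wiremu ∩ Yosef ∩ Luca: 09:00-10:30, 13:00-14:30.
Wiremu ∩ Yosef ∩ Luca ∩ Teo: 09:00-10:30, 13:00-14:30.
Wiremu ∩ Yosef ∩ Luca ∩ Teo ∩ Zane: 09:00-10:30, 13:00-14:30.
The longest is 09:00-10:30 at 90 minutes.

90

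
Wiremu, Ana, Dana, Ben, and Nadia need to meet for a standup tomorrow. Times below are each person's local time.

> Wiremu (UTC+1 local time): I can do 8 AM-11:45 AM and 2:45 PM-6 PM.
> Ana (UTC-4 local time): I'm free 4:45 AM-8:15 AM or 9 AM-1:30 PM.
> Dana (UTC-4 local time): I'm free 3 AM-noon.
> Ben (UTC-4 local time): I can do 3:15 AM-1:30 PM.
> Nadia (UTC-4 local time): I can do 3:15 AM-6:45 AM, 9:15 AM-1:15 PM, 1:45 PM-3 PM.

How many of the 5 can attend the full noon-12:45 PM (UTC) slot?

Wiremu in UTC: 07:00-10:45, 13:45-17:00 (subtract 1h to convert from UTC+1).
Ana in UTC: 08:45-12:15, 13:00-17:30 (add 4h to convert from UTC-4).
Dana in UTC: 07:00-16:00 (add 4h to convert from UTC-4).
Ben in UTC: 07:15-17:30 (add 4h to convert from UTC-4).
Nadia in UTC: 07:15-10:45, 13:15-17:15, 17:45-19:00 (add 4h to convert from UTC-4).
Dana and Ben can make the full 12:00-12:45 slot — that's 2.

2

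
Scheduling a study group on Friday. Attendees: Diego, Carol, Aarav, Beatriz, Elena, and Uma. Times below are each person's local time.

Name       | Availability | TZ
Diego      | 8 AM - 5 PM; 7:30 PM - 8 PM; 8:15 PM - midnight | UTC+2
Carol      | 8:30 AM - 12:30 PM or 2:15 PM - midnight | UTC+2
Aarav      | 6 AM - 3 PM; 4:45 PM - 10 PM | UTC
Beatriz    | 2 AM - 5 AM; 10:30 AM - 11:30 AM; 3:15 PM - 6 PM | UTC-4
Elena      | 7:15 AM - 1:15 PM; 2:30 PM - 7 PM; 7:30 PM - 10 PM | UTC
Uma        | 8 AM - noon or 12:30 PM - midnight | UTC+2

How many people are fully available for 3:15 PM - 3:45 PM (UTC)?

Diego in UTC: 06:00-15:00, 17:30-18:00, 18:15-22:00 (subtract 2h to convert from UTC+2).
Carol in UTC: 06:30-10:30, 12:15-22:00 (subtract 2h to convert from UTC+2).
Aarav in UTC: 06:00-15:00, 16:45-22:00.
Beatriz in UTC: 06:00-09:00, 14:30-15:30, 19:15-22:00 (add 4h to convert from UTC-4).
Elena in UTC: 07:15-13:15, 14:30-19:00, 19:30-22:00.
Uma in UTC: 06:00-10:00, 10:30-22:00 (subtract 2h to convert from UTC+2).
Carol, Elena, and Uma can make the full 15:15-15:45 slot — that's 3.

3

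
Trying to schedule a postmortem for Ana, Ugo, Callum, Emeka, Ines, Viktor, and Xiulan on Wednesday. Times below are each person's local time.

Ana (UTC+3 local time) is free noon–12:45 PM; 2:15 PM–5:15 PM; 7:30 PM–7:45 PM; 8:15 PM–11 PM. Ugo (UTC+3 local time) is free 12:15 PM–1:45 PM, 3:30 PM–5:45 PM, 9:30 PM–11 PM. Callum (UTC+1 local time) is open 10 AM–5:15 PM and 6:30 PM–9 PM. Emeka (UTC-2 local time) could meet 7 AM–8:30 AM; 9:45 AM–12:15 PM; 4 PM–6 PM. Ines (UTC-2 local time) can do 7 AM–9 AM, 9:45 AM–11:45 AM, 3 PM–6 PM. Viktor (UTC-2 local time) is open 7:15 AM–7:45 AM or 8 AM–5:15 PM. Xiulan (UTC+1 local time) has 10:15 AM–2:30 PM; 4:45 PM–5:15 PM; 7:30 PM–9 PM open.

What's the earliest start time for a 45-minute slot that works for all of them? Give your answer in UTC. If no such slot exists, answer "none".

12:30

Ana in UTC: 09:00-09:45, 11:15-14:15, 16:30-16:45, 17:15-20:00 (subtract 3h to convert from UTC+3).
Ugo in UTC: 09:15-10:45, 12:30-14:45, 18:30-20:00 (subtract 3h to convert from UTC+3).
Callum in UTC: 09:00-16:15, 17:30-20:00 (subtract 1h to convert from UTC+1).
Emeka in UTC: 09:00-10:30, 11:45-14:15, 18:00-20:00 (add 2h to convert from UTC-2).
Ines in UTC: 09:00-11:00, 11:45-13:45, 17:00-20:00 (add 2h to convert from UTC-2).
Viktor in UTC: 09:15-09:45, 10:00-19:15 (add 2h to convert from UTC-2).
Xiulan in UTC: 09:15-13:30, 15:45-16:15, 18:30-20:00 (subtract 1h to convert from UTC+1).
Ana ∩ Ugo: 09:15-09:45, 12:30-14:15, 18:30-20:00.
Ana ∩ Ugo ∩ Callum: 09:15-09:45, 12:30-14:15, 18:30-20:00.
Ana ∩ Ugo ∩ Callum ∩ Emeka: 09:15-09:45, 12:30-14:15, 18:30-20:00.
Ana ∩ Ugo ∩ Callum ∩ Emeka ∩ Ines: 09:15-09:45, 12:30-13:45, 18:30-20:00.
Ana ∩ Ugo ∩ Callum ∩ Emeka ∩ Ines ∩ Viktor: 09:15-09:45, 12:30-13:45, 18:30-19:15.
Ana ∩ Ugo ∩ Callum ∩ Emeka ∩ Ines ∩ Viktor ∩ Xiulan: 09:15-09:45, 12:30-13:30, 18:30-19:15.
The first common window of at least 45 minutes is 12:30-13:30, so the earliest start is 12:30.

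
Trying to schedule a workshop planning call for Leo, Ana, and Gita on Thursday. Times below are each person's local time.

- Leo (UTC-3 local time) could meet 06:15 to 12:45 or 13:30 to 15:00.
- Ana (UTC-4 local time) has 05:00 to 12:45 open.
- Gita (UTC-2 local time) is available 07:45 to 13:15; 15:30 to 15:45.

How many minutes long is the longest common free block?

Leo in UTC: 09:15-15:45, 16:30-18:00 (add 3h to convert from UTC-3).
Ana in UTC: 09:00-16:45 (add 4h to convert from UTC-4).
Gita in UTC: 09:45-15:15, 17:30-17:45 (add 2h to convert from UTC-2).
Leo ∩ Ana: 09:15-15:45, 16:30-16:45.
Leo ∩ Ana ∩ Gita: 09:45-15:15.
So the common availability across everyone is 09:45-15:15.
The longest is 09:45-15:15 at 330 minutes.

330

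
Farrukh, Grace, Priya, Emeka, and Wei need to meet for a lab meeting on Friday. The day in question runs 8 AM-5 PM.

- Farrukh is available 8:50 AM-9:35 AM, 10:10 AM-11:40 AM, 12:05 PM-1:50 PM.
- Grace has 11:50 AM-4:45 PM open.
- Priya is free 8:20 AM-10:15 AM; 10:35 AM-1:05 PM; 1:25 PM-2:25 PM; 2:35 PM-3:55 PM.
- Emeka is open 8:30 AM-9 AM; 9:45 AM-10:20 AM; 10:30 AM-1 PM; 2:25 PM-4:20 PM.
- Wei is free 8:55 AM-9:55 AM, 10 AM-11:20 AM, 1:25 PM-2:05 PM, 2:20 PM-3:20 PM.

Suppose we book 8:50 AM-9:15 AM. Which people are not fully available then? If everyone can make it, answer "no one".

Farrukh: free for 08:50-09:15. Grace: not fully free for 08:50-09:15. Priya: free for 08:50-09:15. Emeka: not fully free for 08:50-09:15. Wei: not fully free for 08:50-09:15.

Emeka, Grace, Wei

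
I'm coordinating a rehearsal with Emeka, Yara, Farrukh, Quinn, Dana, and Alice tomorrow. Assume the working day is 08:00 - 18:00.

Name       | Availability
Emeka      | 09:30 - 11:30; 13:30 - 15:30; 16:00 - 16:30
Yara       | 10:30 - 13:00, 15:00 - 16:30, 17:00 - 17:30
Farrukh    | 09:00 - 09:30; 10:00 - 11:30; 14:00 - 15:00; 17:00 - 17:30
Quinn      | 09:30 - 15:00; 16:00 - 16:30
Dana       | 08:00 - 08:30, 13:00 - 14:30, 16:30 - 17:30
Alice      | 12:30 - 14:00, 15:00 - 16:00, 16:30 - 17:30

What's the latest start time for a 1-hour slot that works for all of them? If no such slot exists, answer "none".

none

Emeka ∩ Yara: 10:30-11:30, 15:00-15:30, 16:00-16:30.
Emeka ∩ Yara ∩ Farrukh: 10:30-11:30.
Emeka ∩ Yara ∩ Farrukh ∩ Quinn: 10:30-11:30.
Emeka ∩ Yara ∩ Farrukh ∩ Quinn ∩ Dana: ∅.
Emeka ∩ Yara ∩ Farrukh ∩ Quinn ∩ Dana ∩ Alice: ∅.
There is no time when everyone is free.
No common window is at least 60 minutes long.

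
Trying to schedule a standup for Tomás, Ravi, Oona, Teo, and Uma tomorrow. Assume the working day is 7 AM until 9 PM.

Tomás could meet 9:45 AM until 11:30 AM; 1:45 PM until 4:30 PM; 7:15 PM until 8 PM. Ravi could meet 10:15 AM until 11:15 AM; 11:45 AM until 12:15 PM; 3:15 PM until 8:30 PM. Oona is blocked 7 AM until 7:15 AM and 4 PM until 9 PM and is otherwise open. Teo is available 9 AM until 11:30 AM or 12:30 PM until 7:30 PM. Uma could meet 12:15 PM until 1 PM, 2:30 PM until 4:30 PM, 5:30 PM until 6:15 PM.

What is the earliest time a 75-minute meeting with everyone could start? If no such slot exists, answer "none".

none

Tomás free: 09:45-11:30, 13:45-16:30, 19:15-20:00.
Ravi free: 10:15-11:15, 11:45-12:15, 15:15-20:30.
Oona free: 07:15-16:00 (invert busy blocks within the working day).
Teo free: 09:00-11:30, 12:30-19:30.
Uma free: 12:15-13:00, 14:30-16:30, 17:30-18:15.
Tomás ∩ Ravi: 10:15-11:15, 15:15-16:30, 19:15-20:00.
Tomás ∩ Ravi ∩ Oona: 10:15-11:15, 15:15-16:00.
Tomás ∩ Ravi ∩ Oona ∩ Teo: 10:15-11:15, 15:15-16:00.
Tomás ∩ Ravi ∩ Oona ∩ Teo ∩ Uma: 15:15-16:00.
So the common availability across everyone is 15:15-16:00.
No common window is at least 75 minutes long.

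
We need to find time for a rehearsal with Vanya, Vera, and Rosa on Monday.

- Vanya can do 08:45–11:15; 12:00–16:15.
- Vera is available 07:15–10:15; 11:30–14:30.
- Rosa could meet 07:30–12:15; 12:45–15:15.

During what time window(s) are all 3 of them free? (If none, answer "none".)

Vanya ∩ Vera: 08:45-10:15, 12:00-14:30.
Vanya ∩ Vera ∩ Rosa: 08:45-10:15, 12:00-12:15, 12:45-14:30.
So the common availability across everyone is 08:45-10:15, 12:00-12:15, 12:45-14:30.

08:45-10:15, 12:00-12:15, 12:45-14:30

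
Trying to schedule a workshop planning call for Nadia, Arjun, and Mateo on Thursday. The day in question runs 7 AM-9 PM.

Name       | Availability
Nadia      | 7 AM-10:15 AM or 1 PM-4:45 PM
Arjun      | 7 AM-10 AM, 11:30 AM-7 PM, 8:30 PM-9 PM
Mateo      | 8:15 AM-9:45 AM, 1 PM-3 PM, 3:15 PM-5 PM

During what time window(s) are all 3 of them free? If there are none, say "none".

Nadia ∩ Arjun: 07:00-10:00, 13:00-16:45.
Nadia ∩ Arjun ∩ Mateo: 08:15-09:45, 13:00-15:00, 15:15-16:45.

08:15-09:45, 13:00-15:00, 15:15-16:45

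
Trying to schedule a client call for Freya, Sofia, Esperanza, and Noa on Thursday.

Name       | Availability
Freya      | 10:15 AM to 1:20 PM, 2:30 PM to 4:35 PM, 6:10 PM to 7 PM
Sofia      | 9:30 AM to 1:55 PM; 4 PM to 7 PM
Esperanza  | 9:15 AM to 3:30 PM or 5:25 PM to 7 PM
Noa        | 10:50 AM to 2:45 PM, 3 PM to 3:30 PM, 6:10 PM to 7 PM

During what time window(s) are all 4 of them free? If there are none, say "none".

Freya ∩ Sofia: 10:15-13:20, 16:00-16:35, 18:10-19:00.
Freya ∩ Sofia ∩ Esperanza: 10:15-13:20, 18:10-19:00.
Freya ∩ Sofia ∩ Esperanza ∩ Noa: 10:50-13:20, 18:10-19:00.
So the common availability across everyone is 10:50-13:20, 18:10-19:00.

10:50-13:20, 18:10-19:00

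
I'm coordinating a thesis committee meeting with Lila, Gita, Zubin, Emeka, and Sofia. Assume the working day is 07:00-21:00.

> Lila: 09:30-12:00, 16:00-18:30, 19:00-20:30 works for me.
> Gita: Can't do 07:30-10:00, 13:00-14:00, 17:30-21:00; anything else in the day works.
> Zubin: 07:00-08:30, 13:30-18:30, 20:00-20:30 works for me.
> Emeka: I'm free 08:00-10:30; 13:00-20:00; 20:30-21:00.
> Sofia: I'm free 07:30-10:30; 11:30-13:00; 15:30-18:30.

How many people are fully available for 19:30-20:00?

Lila free: 09:30-12:00, 16:00-18:30, 19:00-20:30.
Gita free: 07:00-07:30, 10:00-13:00, 14:00-17:30 (invert busy blocks within the working day).
Zubin free: 07:00-08:30, 13:30-18:30, 20:00-20:30.
Emeka free: 08:00-10:30, 13:00-20:00, 20:30-21:00.
Sofia free: 07:30-10:30, 11:30-13:00, 15:30-18:30.
Lila and Emeka can make the full 19:30-20:00 slot — that's 2.

2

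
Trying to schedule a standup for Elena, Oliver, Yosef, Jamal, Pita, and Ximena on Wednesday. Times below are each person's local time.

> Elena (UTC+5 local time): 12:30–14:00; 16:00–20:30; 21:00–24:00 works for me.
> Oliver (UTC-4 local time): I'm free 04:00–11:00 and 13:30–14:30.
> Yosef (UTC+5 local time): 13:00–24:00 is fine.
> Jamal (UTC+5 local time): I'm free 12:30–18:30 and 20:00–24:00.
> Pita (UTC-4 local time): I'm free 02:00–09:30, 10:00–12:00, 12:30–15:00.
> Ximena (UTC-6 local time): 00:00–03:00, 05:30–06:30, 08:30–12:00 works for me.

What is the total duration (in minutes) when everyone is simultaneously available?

Elena in UTC: 07:30-09:00, 11:00-15:30, 16:00-19:00 (subtract 5h to convert from UTC+5).
Oliver in UTC: 08:00-15:00, 17:30-18:30 (add 4h to convert from UTC-4).
Yosef in UTC: 08:00-19:00 (subtract 5h to convert from UTC+5).
Jamal in UTC: 07:30-13:30, 15:00-19:00 (subtract 5h to convert from UTC+5).
Pita in UTC: 06:00-13:30, 14:00-16:00, 16:30-19:00 (add 4h to convert from UTC-4).
Ximena in UTC: 06:00-09:00, 11:30-12:30, 14:30-18:00 (add 6h to convert from UTC-6).
Elena ∩ Oliver: 08:00-09:00, 11:00-15:00, 17:30-18:30.
Elena ∩ Oliver ∩ Yosef: 08:00-09:00, 11:00-15:00, 17:30-18:30.
Elena ∩ Oliver ∩ Yosef ∩ Jamal: 08:00-09:00, 11:00-13:30, 17:30-18:30.
Elena ∩ Oliver ∩ Yosef ∩ Jamal ∩ Pita: 08:00-09:00, 11:00-13:30, 17:30-18:30.
Elena ∩ Oliver ∩ Yosef ∩ Jamal ∩ Pita ∩ Ximena: 08:00-09:00, 11:30-12:30, 17:30-18:00.
So the common availability across everyone is 08:00-09:00, 11:30-12:30, 17:30-18:00.
Summing the common windows: 60 + 60 + 30 = 150 minutes.

150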